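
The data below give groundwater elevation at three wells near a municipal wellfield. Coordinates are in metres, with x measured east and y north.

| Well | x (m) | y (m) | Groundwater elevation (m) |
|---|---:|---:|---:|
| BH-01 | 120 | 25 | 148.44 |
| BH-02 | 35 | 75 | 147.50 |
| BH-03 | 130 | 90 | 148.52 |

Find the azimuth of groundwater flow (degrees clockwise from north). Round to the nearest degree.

272°

Differences from BH-01: to BH-02 (Δx, Δy, Δh) = (-85, 50, -0.94); to BH-03 = (10, 65, +0.08).
Solve a·Δx + b·Δy = Δh: det = (-85)·65 − 10·50 = -6025.
∂h/∂x = [(-0.94)·65 − (+0.08)·50] / -6025 = +0.01080
∂h/∂y = [(-85)·(+0.08) − 10·(-0.94)] / -6025 = -0.0004315
Flow direction (−∇h) has components (-0.01080 E, +0.0004315 N).
Azimuth = atan2(E, N) = atan2(-0.01080, +0.0004315) = 272.3° ≈ 272°.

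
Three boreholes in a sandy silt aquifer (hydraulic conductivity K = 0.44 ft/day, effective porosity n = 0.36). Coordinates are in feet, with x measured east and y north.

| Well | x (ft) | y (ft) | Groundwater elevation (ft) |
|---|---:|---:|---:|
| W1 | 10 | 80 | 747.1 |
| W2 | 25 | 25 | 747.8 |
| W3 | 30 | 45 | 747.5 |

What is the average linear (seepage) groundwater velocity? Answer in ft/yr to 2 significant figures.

6.5 ft/yr

Differences from W1: to W2 (Δx, Δy, Δh) = (15, -55, +0.7); to W3 = (20, -35, +0.4).
Solve a·Δx + b·Δy = Δh: det = 15·(-35) − 20·(-55) = 575.
∂h/∂x = [(+0.7)·(-35) − (+0.4)·(-55)] / 575 = -0.004348
∂h/∂y = [15·(+0.4) − 20·(+0.7)] / 575 = -0.01391
|∇h| = √(-0.004348² + -0.01391²) = 0.01457
Seepage velocity v = K·i/n = 0.44 × 0.01457 / 0.36 = 0.01781 ft/day = 6.505 ft/yr.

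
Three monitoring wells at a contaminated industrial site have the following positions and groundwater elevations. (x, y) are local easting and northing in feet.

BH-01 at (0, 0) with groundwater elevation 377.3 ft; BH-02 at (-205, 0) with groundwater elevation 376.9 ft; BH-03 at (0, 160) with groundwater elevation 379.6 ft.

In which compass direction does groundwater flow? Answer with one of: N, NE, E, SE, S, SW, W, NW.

S

∂h/∂x = (376.9 − 377.3) / (-205 − 0) = +0.001951
∂h/∂y = (379.6 − 377.3) / (160 − 0) = +0.01438
Flow = −∇h = (-0.001951 east, -0.01438 north), which points south.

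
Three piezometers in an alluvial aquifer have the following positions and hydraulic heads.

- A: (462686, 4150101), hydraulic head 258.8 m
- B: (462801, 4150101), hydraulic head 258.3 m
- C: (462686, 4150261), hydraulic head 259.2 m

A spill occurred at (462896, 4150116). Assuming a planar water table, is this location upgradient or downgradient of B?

∂h/∂x = (258.3 − 258.8) / (462801 − 462686) = -0.004348
∂h/∂y = (259.2 − 258.8) / (4150261 − 4150101) = +0.002500
Head at (462896, 4150116) = 258.8 + (-0.004348)·(210) + (+0.002500)·(15) = 257.92 m.
That is lower than the 258.3 m at B, so the point is downgradient.

downgradient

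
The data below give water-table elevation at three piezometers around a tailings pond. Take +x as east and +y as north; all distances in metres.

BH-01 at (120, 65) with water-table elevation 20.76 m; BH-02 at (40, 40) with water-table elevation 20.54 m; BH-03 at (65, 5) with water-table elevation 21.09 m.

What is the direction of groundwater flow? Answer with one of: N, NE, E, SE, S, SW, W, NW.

Taking BH-01 as reference: BH-02−BH-01 = (-80, -25, -0.22); BH-03−BH-01 = (-55, -60, +0.33).
Determinant of the coordinate differences = (-80)·(-60) − (-55)·(-25) = 3425.
∂h/∂x = [(-0.22)·(-60) − (+0.33)·(-25)] / 3425 = +0.006263
∂h/∂y = [(-80)·(+0.33) − (-55)·(-0.22)] / 3425 = -0.01124
Flow = −∇h = (-0.006263 east, +0.01124 north), which points northwest.

NW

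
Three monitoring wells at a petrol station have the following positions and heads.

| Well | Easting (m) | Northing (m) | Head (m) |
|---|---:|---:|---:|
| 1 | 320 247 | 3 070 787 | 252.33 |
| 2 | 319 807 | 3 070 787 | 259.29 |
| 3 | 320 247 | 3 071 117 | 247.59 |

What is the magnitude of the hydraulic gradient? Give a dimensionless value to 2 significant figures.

0.021

∂h/∂x = (259.29 − 252.33) / (319807 − 320247) = -0.01582
∂h/∂y = (247.59 − 252.33) / (3071117 − 3070787) = -0.01436
|∇h| = √(-0.01582² + -0.01436²) = 0.02137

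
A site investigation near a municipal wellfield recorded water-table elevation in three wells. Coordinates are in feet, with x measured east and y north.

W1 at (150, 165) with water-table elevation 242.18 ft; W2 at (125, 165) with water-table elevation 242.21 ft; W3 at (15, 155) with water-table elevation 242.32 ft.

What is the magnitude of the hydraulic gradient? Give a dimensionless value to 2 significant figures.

With h = a·x + b·y + c and W1 as origin, the differences give:
  (-25)·a + 0·b = +0.03
  (-135)·a + (-10)·b = +0.14
Eliminate b (×(-10) and ×0, subtract): 250·a = -0.300 → a = ∂h/∂x = -0.001200
Back-substitute: b = ∂h/∂y = +0.002200.
|∇h| = √(-0.001200² + 0.002200²) = 0.002506

0.0025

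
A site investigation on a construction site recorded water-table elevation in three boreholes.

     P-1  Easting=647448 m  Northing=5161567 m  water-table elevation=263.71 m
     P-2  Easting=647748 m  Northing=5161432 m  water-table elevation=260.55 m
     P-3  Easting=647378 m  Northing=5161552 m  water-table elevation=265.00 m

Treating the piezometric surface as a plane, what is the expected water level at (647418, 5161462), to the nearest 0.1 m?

265.4 m

Taking P-1 as reference: P-2−P-1 = (300, -135, -3.16); P-3−P-1 = (-70, -15, +1.29).
Determinant of the coordinate differences = 300·(-15) − (-70)·(-135) = -13950.
∂h/∂x = [(-3.16)·(-15) − (+1.29)·(-135)] / -13950 = -0.01588
∂h/∂y = [300·(+1.29) − (-70)·(-3.16)] / -13950 = -0.01189
h(647418, 5161462) = 263.71 + (-0.01588)·(-30) + (-0.01189)·(-105) = 263.71 +0.476 +1.248 = 265.434 m.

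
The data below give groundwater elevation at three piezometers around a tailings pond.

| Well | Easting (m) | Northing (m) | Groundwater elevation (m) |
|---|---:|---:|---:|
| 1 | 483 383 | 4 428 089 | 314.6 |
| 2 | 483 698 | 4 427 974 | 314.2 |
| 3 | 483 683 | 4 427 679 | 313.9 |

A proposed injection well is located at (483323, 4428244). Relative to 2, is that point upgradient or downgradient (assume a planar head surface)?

upgradient

With h = a·x + b·y + c and 1 as origin, the differences give:
  315·a + (-115)·b = -0.4
  300·a + (-410)·b = -0.7
Eliminate b (×(-410) and ×(-115), subtract): -94650·a = 83.50 → a = ∂h/∂x = -0.0008822
Back-substitute: b = ∂h/∂y = +0.001062.
Head at (483323, 4428244) = 314.6 + (-0.0008822)·(-60) + (+0.001062)·(155) = 314.82 m.
That is higher than the 314.2 m at 2, so the point is upgradient.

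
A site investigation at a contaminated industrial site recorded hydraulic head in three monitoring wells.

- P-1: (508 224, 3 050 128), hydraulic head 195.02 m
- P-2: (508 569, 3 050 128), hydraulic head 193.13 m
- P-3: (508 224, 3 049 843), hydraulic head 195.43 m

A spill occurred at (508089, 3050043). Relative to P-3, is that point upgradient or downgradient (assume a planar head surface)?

∂h/∂x = (193.13 − 195.02) / (508569 − 508224) = -0.005478
∂h/∂y = (195.43 − 195.02) / (3049843 − 3050128) = -0.001439
Head at (508089, 3050043) = 195.02 + (-0.005478)·(-135) + (-0.001439)·(-85) = 195.88 m.
That is higher than the 195.43 m at P-3, so the point is upgradient.

upgradient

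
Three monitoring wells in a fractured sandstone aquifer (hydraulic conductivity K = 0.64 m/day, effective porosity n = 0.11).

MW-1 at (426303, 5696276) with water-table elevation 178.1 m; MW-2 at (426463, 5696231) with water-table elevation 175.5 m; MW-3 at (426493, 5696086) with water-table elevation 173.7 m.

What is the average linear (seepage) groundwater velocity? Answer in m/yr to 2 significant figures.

With h = a·x + b·y + c and MW-1 as origin, the differences give:
  160·a + (-45)·b = -2.6
  190·a + (-190)·b = -4.4
Eliminate b (×(-190) and ×(-45), subtract): -21850·a = 296.00 → a = ∂h/∂x = -0.01355
Back-substitute: b = ∂h/∂y = +0.009611.
|∇h| = √(-0.01355² + 0.009611²) = 0.01661
Seepage velocity v = K·i/n = 0.64 × 0.01661 / 0.11 = 0.09664 m/day = 35.3 m/yr.

35 m/yr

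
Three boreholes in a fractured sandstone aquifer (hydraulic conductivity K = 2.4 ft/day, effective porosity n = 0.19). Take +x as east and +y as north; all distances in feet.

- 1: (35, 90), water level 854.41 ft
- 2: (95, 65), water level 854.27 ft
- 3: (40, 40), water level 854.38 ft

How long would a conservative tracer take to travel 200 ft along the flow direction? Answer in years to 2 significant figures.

With h = a·x + b·y + c and 1 as origin, the differences give:
  60·a + (-25)·b = -0.14
  5·a + (-50)·b = -0.03
Eliminate b (×(-50) and ×(-25), subtract): -2875·a = 6.250 → a = ∂h/∂x = -0.002174
Back-substitute: b = ∂h/∂y = +0.0003826.
|∇h| = √(-0.002174² + 0.0003826²) = 0.002207
Seepage velocity v = K·i/n = 2.4 × 0.002207 / 0.19 = 0.02788 ft/day.
t = 200 / 0.02788 = 7174 days = 19.6 years.

20 years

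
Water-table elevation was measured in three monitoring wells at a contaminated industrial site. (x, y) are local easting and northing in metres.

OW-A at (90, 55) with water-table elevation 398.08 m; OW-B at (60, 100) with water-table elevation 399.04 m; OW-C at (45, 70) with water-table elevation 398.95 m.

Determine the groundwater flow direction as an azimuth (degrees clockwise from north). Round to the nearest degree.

125°

Taking OW-A as reference: OW-B−OW-A = (-30, 45, +0.96); OW-C−OW-A = (-45, 15, +0.87).
Determinant of the coordinate differences = (-30)·15 − (-45)·45 = 1575.
∂h/∂x = [(+0.96)·15 − (+0.87)·45] / 1575 = -0.01571
∂h/∂y = [(-30)·(+0.87) − (-45)·(+0.96)] / 1575 = +0.01086
Flow direction (−∇h) has components (+0.01571 E, -0.01086 N).
Azimuth = atan2(E, N) = atan2(+0.01571, -0.01086) = 124.6° ≈ 125°.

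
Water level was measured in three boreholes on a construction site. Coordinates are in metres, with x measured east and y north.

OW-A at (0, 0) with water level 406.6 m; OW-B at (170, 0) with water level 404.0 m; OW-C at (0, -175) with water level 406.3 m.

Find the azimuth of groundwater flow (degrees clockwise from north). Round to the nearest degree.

∂h/∂x = (404.0 − 406.6) / (170 − 0) = -0.01529
∂h/∂y = (406.3 − 406.6) / (-175 − 0) = +0.001714
Flow direction (−∇h) has components (+0.01529 E, -0.001714 N).
Azimuth = atan2(E, N) = atan2(+0.01529, -0.001714) = 96.4° ≈ 096°.

096°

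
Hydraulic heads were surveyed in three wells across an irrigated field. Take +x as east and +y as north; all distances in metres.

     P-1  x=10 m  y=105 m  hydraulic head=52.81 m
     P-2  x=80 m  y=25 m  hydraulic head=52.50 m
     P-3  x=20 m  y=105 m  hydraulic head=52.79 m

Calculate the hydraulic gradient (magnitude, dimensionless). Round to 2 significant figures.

Three-point gradient (reference P-1): Δ to P-2 = (70, -80, -0.31), Δ to P-3 = (10, 0, -0.02).
∂h/∂x = -0.002000, ∂h/∂y = +0.002125 (det = 800).
|∇h| = √(-0.002000² + 0.002125²) = 0.002918

0.0029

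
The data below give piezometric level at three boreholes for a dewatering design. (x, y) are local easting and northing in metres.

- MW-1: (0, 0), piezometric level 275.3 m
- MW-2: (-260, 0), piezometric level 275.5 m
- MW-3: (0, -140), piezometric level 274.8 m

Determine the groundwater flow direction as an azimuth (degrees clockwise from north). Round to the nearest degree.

168°

∂h/∂x = (275.5 − 275.3) / (-260 − 0) = -0.0007692
∂h/∂y = (274.8 − 275.3) / (-140 − 0) = +0.003571
Flow direction (−∇h) has components (+0.0007692 E, -0.003571 N).
Azimuth = atan2(E, N) = atan2(+0.0007692, -0.003571) = 167.8° ≈ 168°.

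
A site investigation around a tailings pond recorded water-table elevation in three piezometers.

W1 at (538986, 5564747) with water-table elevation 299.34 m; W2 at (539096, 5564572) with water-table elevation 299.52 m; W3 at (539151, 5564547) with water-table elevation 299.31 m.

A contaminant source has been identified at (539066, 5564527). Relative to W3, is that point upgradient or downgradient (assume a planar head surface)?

upgradient

Taking W1 as reference: W2−W1 = (110, -175, +0.18); W3−W1 = (165, -200, -0.03).
Determinant of the coordinate differences = 110·(-200) − 165·(-175) = 6875.
∂h/∂x = [(+0.18)·(-200) − (-0.03)·(-175)] / 6875 = -0.006000
∂h/∂y = [110·(-0.03) − 165·(+0.18)] / 6875 = -0.004800
Head at (539066, 5564527) = 299.34 + (-0.006000)·(80) + (-0.004800)·(-220) = 299.92 m.
That is higher than the 299.31 m at W3, so the point is upgradient.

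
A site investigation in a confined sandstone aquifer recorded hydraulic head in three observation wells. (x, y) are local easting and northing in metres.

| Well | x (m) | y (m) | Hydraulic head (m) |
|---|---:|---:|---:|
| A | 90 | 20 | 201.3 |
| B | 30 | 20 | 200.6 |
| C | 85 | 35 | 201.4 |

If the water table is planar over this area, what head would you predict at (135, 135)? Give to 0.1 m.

203.0 m

Three-point gradient (reference A): Δ to B = (-60, 0, -0.7), Δ to C = (-5, 15, +0.1).
∂h/∂x = +0.01167, ∂h/∂y = +0.01056 (det = -900).
h(135, 135) = 201.3 + (+0.01167)·(45) + (+0.01056)·(115) = 201.3 +0.525 +1.214 = 203.039 m.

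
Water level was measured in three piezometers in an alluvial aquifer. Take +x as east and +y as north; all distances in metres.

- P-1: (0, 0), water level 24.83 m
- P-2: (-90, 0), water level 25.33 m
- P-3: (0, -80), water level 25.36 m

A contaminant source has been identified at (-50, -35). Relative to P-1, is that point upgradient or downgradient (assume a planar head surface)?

upgradient

∂h/∂x = (25.33 − 24.83) / (-90 − 0) = -0.005556
∂h/∂y = (25.36 − 24.83) / (-80 − 0) = -0.006625
Head at (-50, -35) = 24.83 + (-0.005556)·(-50) + (-0.006625)·(-35) = 25.34 m.
That is higher than the 24.83 m at P-1, so the point is upgradient.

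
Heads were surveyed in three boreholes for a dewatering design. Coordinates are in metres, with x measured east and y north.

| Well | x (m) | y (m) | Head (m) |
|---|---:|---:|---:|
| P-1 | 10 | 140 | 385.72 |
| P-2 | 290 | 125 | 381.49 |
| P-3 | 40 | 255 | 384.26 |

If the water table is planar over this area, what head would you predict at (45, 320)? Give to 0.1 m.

Taking P-1 as reference: P-2−P-1 = (280, -15, -4.23); P-3−P-1 = (30, 115, -1.46).
Determinant of the coordinate differences = 280·115 − 30·(-15) = 32650.
∂h/∂x = [(-4.23)·115 − (-1.46)·(-15)] / 32650 = -0.01557
∂h/∂y = [280·(-1.46) − 30·(-4.23)] / 32650 = -0.008634
h(45, 320) = 385.72 + (-0.01557)·(35) + (-0.008634)·(180) = 385.72 -0.545 -1.554 = 383.621 m.

383.6 m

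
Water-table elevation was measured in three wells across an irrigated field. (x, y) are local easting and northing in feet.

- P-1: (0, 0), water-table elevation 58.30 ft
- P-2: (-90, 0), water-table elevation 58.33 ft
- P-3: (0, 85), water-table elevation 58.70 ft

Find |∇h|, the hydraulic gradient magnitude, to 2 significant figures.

0.0047

∂h/∂x = (58.33 − 58.30) / (-90 − 0) = -0.0003333
∂h/∂y = (58.70 − 58.30) / (85 − 0) = +0.004706
|∇h| = √(-0.0003333² + 0.004706²) = 0.004718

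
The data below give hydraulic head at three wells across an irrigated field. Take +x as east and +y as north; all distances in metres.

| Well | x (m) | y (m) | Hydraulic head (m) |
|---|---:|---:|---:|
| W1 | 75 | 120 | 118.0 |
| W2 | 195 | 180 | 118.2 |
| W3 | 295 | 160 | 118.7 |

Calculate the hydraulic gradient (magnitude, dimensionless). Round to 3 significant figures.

Taking W1 as reference: W2−W1 = (120, 60, +0.2); W3−W1 = (220, 40, +0.7).
Solve a·Δx + b·Δy = Δh: det = 120·40 − 220·60 = -8400.
∂h/∂x = [(+0.2)·40 − (+0.7)·60] / -8400 = +0.004048
∂h/∂y = [120·(+0.7) − 220·(+0.2)] / -8400 = -0.004762
|∇h| = √(0.004048² + -0.004762²) = 0.00625

0.00625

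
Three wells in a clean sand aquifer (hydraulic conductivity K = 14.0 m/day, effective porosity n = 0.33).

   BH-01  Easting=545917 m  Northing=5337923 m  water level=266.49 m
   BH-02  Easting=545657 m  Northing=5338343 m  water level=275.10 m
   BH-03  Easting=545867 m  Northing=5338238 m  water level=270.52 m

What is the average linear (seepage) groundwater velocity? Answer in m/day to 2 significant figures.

Three-point gradient (reference BH-01): Δ to BH-02 = (-260, 420, +8.61), Δ to BH-03 = (-50, 315, +4.03).
∂h/∂x = -0.01674, ∂h/∂y = +0.01014 (det = -60900).
|∇h| = √(-0.01674² + 0.01014²) = 0.01957
Seepage velocity v = K·i/n = 14.0 × 0.01957 / 0.33 = 0.8302 m/day.

0.83 m/day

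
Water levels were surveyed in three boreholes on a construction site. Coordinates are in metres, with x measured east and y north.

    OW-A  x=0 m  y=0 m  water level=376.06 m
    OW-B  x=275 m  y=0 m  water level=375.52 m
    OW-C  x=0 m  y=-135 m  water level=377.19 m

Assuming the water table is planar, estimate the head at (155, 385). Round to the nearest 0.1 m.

372.5 m

∂h/∂x = (375.52 − 376.06) / (275 − 0) = -0.001964
∂h/∂y = (377.19 − 376.06) / (-135 − 0) = -0.008370
h(155, 385) = 376.06 + (-0.001964)·(155) + (-0.008370)·(385) = 376.06 -0.304 -3.223 = 372.533 m.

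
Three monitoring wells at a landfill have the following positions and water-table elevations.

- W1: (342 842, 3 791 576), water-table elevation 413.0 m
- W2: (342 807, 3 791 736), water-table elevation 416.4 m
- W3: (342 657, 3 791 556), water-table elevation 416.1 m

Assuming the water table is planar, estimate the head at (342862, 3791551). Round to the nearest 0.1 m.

412.2 m

Differences from W1: to W2 (Δx, Δy, Δh) = (-35, 160, +3.4); to W3 = (-185, -20, +3.1).
Solve a·Δx + b·Δy = Δh: det = (-35)·(-20) − (-185)·160 = 30300.
∂h/∂x = [(+3.4)·(-20) − (+3.1)·160] / 30300 = -0.01861
∂h/∂y = [(-35)·(+3.1) − (-185)·(+3.4)] / 30300 = +0.01718
h(342862, 3791551) = 413.0 + (-0.01861)·(20) + (+0.01718)·(-25) = 413.0 -0.372 -0.429 = 412.198 m.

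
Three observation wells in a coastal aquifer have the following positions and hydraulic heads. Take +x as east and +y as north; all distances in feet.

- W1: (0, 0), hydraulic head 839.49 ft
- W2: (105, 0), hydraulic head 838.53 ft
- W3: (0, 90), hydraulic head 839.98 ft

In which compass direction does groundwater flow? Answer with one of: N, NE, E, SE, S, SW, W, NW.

SE

∂h/∂x = (838.53 − 839.49) / (105 − 0) = -0.009143
∂h/∂y = (839.98 − 839.49) / (90 − 0) = +0.005444
Flow = −∇h = (+0.009143 east, -0.005444 north), which points southeast.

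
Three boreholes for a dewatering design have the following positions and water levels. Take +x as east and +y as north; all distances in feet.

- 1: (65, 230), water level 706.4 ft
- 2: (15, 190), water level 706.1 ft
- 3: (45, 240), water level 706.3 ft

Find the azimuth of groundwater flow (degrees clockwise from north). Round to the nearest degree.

262°

Three-point gradient (reference 1): Δ to 2 = (-50, -40, -0.3), Δ to 3 = (-20, 10, -0.1).
∂h/∂x = +0.005385, ∂h/∂y = +0.0007692 (det = -1300).
Flow direction (−∇h) has components (-0.005385 E, -0.0007692 N).
Azimuth = atan2(E, N) = atan2(-0.005385, -0.0007692) = 261.9° ≈ 262°.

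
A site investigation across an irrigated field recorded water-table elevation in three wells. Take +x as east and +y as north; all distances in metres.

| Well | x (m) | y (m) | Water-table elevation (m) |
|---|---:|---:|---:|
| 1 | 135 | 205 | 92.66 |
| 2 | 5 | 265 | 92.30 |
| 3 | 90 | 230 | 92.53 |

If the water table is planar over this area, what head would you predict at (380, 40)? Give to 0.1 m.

Differences from 1: to 2 (Δx, Δy, Δh) = (-130, 60, -0.36); to 3 = (-45, 25, -0.13).
Solve a·Δx + b·Δy = Δh: det = (-130)·25 − (-45)·60 = -550.
∂h/∂x = [(-0.36)·25 − (-0.13)·60] / -550 = +0.002182
∂h/∂y = [(-130)·(-0.13) − (-45)·(-0.36)] / -550 = -0.001273
h(380, 40) = 92.66 + (+0.002182)·(245) + (-0.001273)·(-165) = 92.66 +0.535 +0.210 = 93.405 m.

93.4 m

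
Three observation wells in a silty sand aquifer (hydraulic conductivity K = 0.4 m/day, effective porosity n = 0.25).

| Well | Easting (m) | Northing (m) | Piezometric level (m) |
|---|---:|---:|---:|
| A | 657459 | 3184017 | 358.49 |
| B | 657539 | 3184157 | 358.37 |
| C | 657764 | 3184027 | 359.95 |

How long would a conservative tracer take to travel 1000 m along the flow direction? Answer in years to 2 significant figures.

Differences from A: to B (Δx, Δy, Δh) = (80, 140, -0.12); to C = (305, 10, +1.46).
Determinant of the coordinate differences = 80·10 − 305·140 = -41900.
∂h/∂x = [(-0.12)·10 − (+1.46)·140] / -41900 = +0.004907
∂h/∂y = [80·(+1.46) − 305·(-0.12)] / -41900 = -0.003661
|∇h| = √(0.004907² + -0.003661²) = 0.006122
Seepage velocity v = K·i/n = 0.4 × 0.006122 / 0.25 = 0.009795 m/day.
t = 1000 / 0.009795 = 1.021e+05 days = 280 years.

280 years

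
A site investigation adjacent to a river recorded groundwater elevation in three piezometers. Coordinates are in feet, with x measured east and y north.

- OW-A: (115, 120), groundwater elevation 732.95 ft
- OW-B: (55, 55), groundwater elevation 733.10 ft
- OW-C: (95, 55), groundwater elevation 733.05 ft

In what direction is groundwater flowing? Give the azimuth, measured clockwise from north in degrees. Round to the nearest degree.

Taking OW-A as reference: OW-B−OW-A = (-60, -65, +0.15); OW-C−OW-A = (-20, -65, +0.10).
Determinant of the coordinate differences = (-60)·(-65) − (-20)·(-65) = 2600.
∂h/∂x = [(+0.15)·(-65) − (+0.10)·(-65)] / 2600 = -0.001250
∂h/∂y = [(-60)·(+0.10) − (-20)·(+0.15)] / 2600 = -0.001154
Flow direction (−∇h) has components (+0.001250 E, +0.001154 N).
Azimuth = atan2(E, N) = atan2(+0.001250, +0.001154) = 47.3° ≈ 047°.

047°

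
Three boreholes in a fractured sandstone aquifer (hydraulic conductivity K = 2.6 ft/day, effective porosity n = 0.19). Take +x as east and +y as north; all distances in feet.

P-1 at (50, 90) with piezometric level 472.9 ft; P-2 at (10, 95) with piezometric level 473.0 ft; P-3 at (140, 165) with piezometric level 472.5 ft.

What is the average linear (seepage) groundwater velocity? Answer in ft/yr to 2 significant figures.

With h = a·x + b·y + c and P-1 as origin, the differences give:
  (-40)·a + 5·b = +0.1
  90·a + 75·b = -0.4
Eliminate b (×75 and ×5, subtract): -3450·a = 9.50 → a = ∂h/∂x = -0.002754
Back-substitute: b = ∂h/∂y = -0.002029.
|∇h| = √(-0.002754² + -0.002029²) = 0.003421
Seepage velocity v = K·i/n = 2.6 × 0.003421 / 0.19 = 0.04681 ft/day = 17.1 ft/yr.

17 ft/yr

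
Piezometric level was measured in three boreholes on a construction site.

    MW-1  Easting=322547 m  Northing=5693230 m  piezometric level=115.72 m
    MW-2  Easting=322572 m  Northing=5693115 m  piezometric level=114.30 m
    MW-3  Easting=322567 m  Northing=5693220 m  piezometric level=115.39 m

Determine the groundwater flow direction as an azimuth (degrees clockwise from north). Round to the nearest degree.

Differences from MW-1: to MW-2 (Δx, Δy, Δh) = (25, -115, -1.42); to MW-3 = (20, -10, -0.33).
Determinant of the coordinate differences = 25·(-10) − 20·(-115) = 2050.
∂h/∂x = [(-1.42)·(-10) − (-0.33)·(-115)] / 2050 = -0.01159
∂h/∂y = [25·(-0.33) − 20·(-1.42)] / 2050 = +0.009829
Flow direction (−∇h) has components (+0.01159 E, -0.009829 N).
Azimuth = atan2(E, N) = atan2(+0.01159, -0.009829) = 130.3° ≈ 130°.

130°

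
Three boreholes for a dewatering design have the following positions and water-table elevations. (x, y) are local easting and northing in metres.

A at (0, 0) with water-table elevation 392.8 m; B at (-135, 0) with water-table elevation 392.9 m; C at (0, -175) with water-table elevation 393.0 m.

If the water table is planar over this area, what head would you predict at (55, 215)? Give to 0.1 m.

392.5 m

∂h/∂x = (392.9 − 392.8) / (-135 − 0) = -0.0007407
∂h/∂y = (393.0 − 392.8) / (-175 − 0) = -0.001143
h(55, 215) = 392.8 + (-0.0007407)·(55) + (-0.001143)·(215) = 392.8 -0.041 -0.246 = 392.514 m.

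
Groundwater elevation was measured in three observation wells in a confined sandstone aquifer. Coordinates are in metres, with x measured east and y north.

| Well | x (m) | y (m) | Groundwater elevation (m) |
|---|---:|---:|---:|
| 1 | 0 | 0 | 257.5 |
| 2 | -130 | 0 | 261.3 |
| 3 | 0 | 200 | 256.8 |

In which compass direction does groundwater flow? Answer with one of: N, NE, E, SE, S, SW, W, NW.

E

∂h/∂x = (261.3 − 257.5) / (-130 − 0) = -0.02923
∂h/∂y = (256.8 − 257.5) / (200 − 0) = -0.003500
Flow = −∇h = (+0.02923 east, +0.003500 north), which points east.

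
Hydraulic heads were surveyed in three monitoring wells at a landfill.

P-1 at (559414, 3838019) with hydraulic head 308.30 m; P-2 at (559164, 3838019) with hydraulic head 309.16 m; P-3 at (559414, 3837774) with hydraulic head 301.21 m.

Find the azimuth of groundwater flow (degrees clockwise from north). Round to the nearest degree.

173°

∂h/∂x = (309.16 − 308.30) / (559164 − 559414) = -0.003440
∂h/∂y = (301.21 − 308.30) / (3837774 − 3838019) = +0.02894
Flow direction (−∇h) has components (+0.003440 E, -0.02894 N).
Azimuth = atan2(E, N) = atan2(+0.003440, -0.02894) = 173.2° ≈ 173°.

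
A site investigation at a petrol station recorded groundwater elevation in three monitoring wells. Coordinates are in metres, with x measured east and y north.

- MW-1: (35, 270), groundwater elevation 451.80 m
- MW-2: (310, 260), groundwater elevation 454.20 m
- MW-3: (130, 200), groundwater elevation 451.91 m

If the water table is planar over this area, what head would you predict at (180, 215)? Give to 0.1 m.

452.5 m

Differences from MW-1: to MW-2 (Δx, Δy, Δh) = (275, -10, +2.40); to MW-3 = (95, -70, +0.11).
Solve a·Δx + b·Δy = Δh: det = 275·(-70) − 95·(-10) = -18300.
∂h/∂x = [(+2.40)·(-70) − (+0.11)·(-10)] / -18300 = +0.009120
∂h/∂y = [275·(+0.11) − 95·(+2.40)] / -18300 = +0.01081
h(180, 215) = 451.80 + (+0.009120)·(145) + (+0.01081)·(-55) = 451.80 +1.322 -0.594 = 452.528 m.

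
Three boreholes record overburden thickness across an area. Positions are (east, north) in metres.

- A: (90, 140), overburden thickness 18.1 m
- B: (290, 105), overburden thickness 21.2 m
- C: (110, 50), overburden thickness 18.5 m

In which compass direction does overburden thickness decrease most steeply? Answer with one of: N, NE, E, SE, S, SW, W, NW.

With d = a·x + b·y + c and A as origin, the differences give:
  200·a + (-35)·b = +3.1
  20·a + (-90)·b = +0.4
Eliminate b (×(-90) and ×(-35), subtract): -17300·a = -265.00 → a = ∂d/∂x = +0.01532
Back-substitute: b = ∂d/∂y = -0.001040.
Steepest decrease is along −∇f = (-0.01532 E, +0.001040 N) → west.

W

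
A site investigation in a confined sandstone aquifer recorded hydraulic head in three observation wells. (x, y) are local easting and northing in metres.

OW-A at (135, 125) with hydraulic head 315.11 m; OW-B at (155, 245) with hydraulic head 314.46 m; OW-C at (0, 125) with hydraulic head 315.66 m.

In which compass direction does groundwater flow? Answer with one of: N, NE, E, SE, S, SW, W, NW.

NE

Differences from OW-A: to OW-B (Δx, Δy, Δh) = (20, 120, -0.65); to OW-C = (-135, 0, +0.55).
Determinant of the coordinate differences = 20·0 − (-135)·120 = 16200.
∂h/∂x = [(-0.65)·0 − (+0.55)·120] / 16200 = -0.004074
∂h/∂y = [20·(+0.55) − (-135)·(-0.65)] / 16200 = -0.004738
Flow = −∇h = (+0.004074 east, +0.004738 north), which points northeast.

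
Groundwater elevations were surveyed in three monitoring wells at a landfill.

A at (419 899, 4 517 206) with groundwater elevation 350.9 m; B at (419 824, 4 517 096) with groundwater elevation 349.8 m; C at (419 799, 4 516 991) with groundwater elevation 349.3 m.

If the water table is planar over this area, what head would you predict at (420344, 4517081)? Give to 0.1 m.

355.9 m

Taking A as reference: B−A = (-75, -110, -1.1); C−A = (-100, -215, -1.6).
Determinant of the coordinate differences = (-75)·(-215) − (-100)·(-110) = 5125.
∂h/∂x = [(-1.1)·(-215) − (-1.6)·(-110)] / 5125 = +0.01180
∂h/∂y = [(-75)·(-1.6) − (-100)·(-1.1)] / 5125 = +0.001951
h(420344, 4517081) = 350.9 + (+0.01180)·(445) + (+0.001951)·(-125) = 350.9 +5.253 -0.244 = 355.909 m.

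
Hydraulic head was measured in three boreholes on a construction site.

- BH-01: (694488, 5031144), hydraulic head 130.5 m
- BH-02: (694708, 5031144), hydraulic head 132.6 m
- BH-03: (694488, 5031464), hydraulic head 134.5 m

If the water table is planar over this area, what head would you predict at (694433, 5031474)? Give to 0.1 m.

134.1 m

∂h/∂x = (132.6 − 130.5) / (694708 − 694488) = +0.009545
∂h/∂y = (134.5 − 130.5) / (5031464 − 5031144) = +0.01250
h(694433, 5031474) = 130.5 + (+0.009545)·(-55) + (+0.01250)·(330) = 130.5 -0.525 +4.125 = 134.100 m.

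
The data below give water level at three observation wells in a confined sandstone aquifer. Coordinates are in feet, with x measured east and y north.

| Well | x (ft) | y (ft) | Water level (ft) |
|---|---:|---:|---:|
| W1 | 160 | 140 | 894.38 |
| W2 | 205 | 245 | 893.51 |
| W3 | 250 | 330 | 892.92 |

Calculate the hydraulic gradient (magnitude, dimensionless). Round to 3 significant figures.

Taking W1 as reference: W2−W1 = (45, 105, -0.87); W3−W1 = (90, 190, -1.46).
Determinant of the coordinate differences = 45·190 − 90·105 = -900.
∂h/∂x = [(-0.87)·190 − (-1.46)·105] / -900 = +0.01333
∂h/∂y = [45·(-1.46) − 90·(-0.87)] / -900 = -0.01400
|∇h| = √(0.01333² + -0.01400²) = 0.01933

0.0193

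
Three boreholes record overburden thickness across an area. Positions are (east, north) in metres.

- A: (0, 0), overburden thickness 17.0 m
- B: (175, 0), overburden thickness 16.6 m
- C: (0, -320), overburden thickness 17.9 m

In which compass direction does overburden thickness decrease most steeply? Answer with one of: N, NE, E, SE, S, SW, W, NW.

∂d/∂x = (16.6 − 17.0) / (175 − 0) = -0.002286
∂d/∂y = (17.9 − 17.0) / (-320 − 0) = -0.002812
Steepest decrease is along −∇f = (+0.002286 E, +0.002812 N) → northeast.

NE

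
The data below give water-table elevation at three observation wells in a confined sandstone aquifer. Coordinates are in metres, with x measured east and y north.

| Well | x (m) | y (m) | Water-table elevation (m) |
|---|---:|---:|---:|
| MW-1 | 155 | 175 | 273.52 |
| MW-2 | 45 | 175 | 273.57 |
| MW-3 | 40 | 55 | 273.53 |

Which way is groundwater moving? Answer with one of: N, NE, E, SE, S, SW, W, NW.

SE

Differences from MW-1: to MW-2 (Δx, Δy, Δh) = (-110, 0, +0.05); to MW-3 = (-115, -120, +0.01).
Determinant of the coordinate differences = (-110)·(-120) − (-115)·0 = 13200.
∂h/∂x = [(+0.05)·(-120) − (+0.01)·0] / 13200 = -0.0004545
∂h/∂y = [(-110)·(+0.01) − (-115)·(+0.05)] / 13200 = +0.0003523
Flow = −∇h = (+0.0004545 east, -0.0003523 north), which points southeast.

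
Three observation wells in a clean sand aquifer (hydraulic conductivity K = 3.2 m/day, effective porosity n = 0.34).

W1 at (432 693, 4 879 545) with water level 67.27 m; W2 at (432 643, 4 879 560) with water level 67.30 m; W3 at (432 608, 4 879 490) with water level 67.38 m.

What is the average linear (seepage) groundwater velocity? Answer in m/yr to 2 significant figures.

Taking W1 as reference: W2−W1 = (-50, 15, +0.03); W3−W1 = (-85, -55, +0.11).
Determinant of the coordinate differences = (-50)·(-55) − (-85)·15 = 4025.
∂h/∂x = [(+0.03)·(-55) − (+0.11)·15] / 4025 = -0.0008199
∂h/∂y = [(-50)·(+0.11) − (-85)·(+0.03)] / 4025 = -0.0007329
|∇h| = √(-0.0008199² + -0.0007329²) = 0.0011
Seepage velocity v = K·i/n = 3.2 × 0.0011 / 0.34 = 0.01035 m/day = 3.78 m/yr.

3.8 m/yr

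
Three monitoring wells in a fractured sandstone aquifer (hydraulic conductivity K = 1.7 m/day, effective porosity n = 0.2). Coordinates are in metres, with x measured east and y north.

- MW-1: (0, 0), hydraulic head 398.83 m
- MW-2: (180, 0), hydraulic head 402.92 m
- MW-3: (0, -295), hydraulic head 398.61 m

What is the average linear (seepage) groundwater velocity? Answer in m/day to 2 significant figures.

0.19 m/day

∂h/∂x = (402.92 − 398.83) / (180 − 0) = +0.02272
∂h/∂y = (398.61 − 398.83) / (-295 − 0) = +0.0007458
|∇h| = √(0.02272² + 0.0007458²) = 0.02273
Seepage velocity v = K·i/n = 1.7 × 0.02273 / 0.2 = 0.1932 m/day.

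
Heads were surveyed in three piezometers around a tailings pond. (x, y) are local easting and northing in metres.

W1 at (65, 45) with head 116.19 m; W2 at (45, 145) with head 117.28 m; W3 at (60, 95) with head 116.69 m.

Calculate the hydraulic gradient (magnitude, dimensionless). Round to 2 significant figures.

With h = a·x + b·y + c and W1 as origin, the differences give:
  (-20)·a + 100·b = +1.09
  (-5)·a + 50·b = +0.50
Eliminate b (×50 and ×100, subtract): -500·a = 4.500 → a = ∂h/∂x = -0.009000
Back-substitute: b = ∂h/∂y = +0.009100.
|∇h| = √(-0.009000² + 0.009100²) = 0.0128

0.013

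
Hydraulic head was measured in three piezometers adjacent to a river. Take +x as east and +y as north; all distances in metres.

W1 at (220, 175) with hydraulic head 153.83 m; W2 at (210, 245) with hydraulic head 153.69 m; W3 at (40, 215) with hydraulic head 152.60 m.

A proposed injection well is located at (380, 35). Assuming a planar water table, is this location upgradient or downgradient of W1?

upgradient

With h = a·x + b·y + c and W1 as origin, the differences give:
  (-10)·a + 70·b = -0.14
  (-180)·a + 40·b = -1.23
Eliminate b (×40 and ×70, subtract): 12200·a = 80.500 → a = ∂h/∂x = +0.006598
Back-substitute: b = ∂h/∂y = -0.001057.
Head at (380, 35) = 153.83 + (+0.006598)·(160) + (-0.001057)·(-140) = 155.03 m.
That is higher than the 153.83 m at W1, so the point is upgradient.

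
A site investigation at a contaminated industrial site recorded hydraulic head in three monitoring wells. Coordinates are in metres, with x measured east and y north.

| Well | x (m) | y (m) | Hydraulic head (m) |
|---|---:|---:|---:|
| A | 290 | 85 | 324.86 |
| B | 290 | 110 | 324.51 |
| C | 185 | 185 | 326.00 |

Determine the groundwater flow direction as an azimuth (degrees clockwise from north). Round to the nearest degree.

With h = a·x + b·y + c and A as origin, the differences give:
  0·a + 25·b = -0.35
  (-105)·a + 100·b = +1.14
Eliminate b (×100 and ×25, subtract): 2625·a = -63.500 → a = ∂h/∂x = -0.02419
Back-substitute: b = ∂h/∂y = -0.01400.
Flow direction (−∇h) has components (+0.02419 E, +0.01400 N).
Azimuth = atan2(E, N) = atan2(+0.02419, +0.01400) = 59.9° ≈ 060°.

060°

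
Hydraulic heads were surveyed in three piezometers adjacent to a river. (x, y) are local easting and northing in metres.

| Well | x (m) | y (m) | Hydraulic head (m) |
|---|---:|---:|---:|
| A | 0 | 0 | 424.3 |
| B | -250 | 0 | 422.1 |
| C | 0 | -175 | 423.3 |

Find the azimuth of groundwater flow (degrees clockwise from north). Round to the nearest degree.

237°

∂h/∂x = (422.1 − 424.3) / (-250 − 0) = +0.008800
∂h/∂y = (423.3 − 424.3) / (-175 − 0) = +0.005714
Flow direction (−∇h) has components (-0.008800 E, -0.005714 N).
Azimuth = atan2(E, N) = atan2(-0.008800, -0.005714) = 237.0° ≈ 237°.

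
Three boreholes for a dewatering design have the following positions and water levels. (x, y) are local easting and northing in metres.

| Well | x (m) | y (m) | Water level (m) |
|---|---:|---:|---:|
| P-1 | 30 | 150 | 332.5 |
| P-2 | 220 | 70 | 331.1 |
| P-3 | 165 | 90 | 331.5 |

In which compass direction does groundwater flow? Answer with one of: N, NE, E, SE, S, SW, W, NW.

Taking P-1 as reference: P-2−P-1 = (190, -80, -1.4); P-3−P-1 = (135, -60, -1.0).
Determinant of the coordinate differences = 190·(-60) − 135·(-80) = -600.
∂h/∂x = [(-1.4)·(-60) − (-1.0)·(-80)] / -600 = -0.006667
∂h/∂y = [190·(-1.0) − 135·(-1.4)] / -600 = +0.001667
Flow = −∇h = (+0.006667 east, -0.001667 north), which points east.

E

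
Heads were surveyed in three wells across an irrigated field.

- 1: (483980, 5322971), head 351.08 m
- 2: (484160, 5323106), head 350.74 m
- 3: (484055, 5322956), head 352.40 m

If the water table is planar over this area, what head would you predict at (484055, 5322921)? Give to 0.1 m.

With h = a·x + b·y + c and 1 as origin, the differences give:
  180·a + 135·b = -0.34
  75·a + (-15)·b = +1.32
Eliminate b (×(-15) and ×135, subtract): -12825·a = -173.100 → a = ∂h/∂x = +0.01350
Back-substitute: b = ∂h/∂y = -0.02051.
h(484055, 5322921) = 351.08 + (+0.01350)·(75) + (-0.02051)·(-50) = 351.08 +1.012 +1.026 = 353.118 m.

353.1 m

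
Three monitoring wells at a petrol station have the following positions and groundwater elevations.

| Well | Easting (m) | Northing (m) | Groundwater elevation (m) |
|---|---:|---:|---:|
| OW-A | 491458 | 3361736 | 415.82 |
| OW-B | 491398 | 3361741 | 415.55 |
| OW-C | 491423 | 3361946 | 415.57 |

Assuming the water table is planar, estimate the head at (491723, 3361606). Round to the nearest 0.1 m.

Taking OW-A as reference: OW-B−OW-A = (-60, 5, -0.27); OW-C−OW-A = (-35, 210, -0.25).
Determinant of the coordinate differences = (-60)·210 − (-35)·5 = -12425.
∂h/∂x = [(-0.27)·210 − (-0.25)·5] / -12425 = +0.004463
∂h/∂y = [(-60)·(-0.25) − (-35)·(-0.27)] / -12425 = -0.0004467
h(491723, 3361606) = 415.82 + (+0.004463)·(265) + (-0.0004467)·(-130) = 415.82 +1.183 +0.058 = 417.061 m.

417.1 m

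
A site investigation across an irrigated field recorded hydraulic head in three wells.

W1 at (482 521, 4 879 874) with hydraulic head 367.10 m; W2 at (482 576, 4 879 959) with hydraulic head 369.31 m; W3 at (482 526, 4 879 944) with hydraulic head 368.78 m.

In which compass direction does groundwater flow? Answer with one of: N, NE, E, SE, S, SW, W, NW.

S

Taking W1 as reference: W2−W1 = (55, 85, +2.21); W3−W1 = (5, 70, +1.68).
Solve a·Δx + b·Δy = Δh: det = 55·70 − 5·85 = 3425.
∂h/∂x = [(+2.21)·70 − (+1.68)·85] / 3425 = +0.003474
∂h/∂y = [55·(+1.68) − 5·(+2.21)] / 3425 = +0.02375
Flow = −∇h = (-0.003474 east, -0.02375 north), which points south.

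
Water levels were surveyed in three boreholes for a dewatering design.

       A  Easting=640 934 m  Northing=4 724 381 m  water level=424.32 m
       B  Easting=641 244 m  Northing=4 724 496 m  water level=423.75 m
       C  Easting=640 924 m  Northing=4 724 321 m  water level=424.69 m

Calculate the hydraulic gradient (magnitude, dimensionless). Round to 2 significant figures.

0.0063

With h = a·x + b·y + c and A as origin, the differences give:
  310·a + 115·b = -0.57
  (-10)·a + (-60)·b = +0.37
Eliminate b (×(-60) and ×115, subtract): -17450·a = -8.350 → a = ∂h/∂x = +0.0004785
Back-substitute: b = ∂h/∂y = -0.006246.
|∇h| = √(0.0004785² + -0.006246²) = 0.006264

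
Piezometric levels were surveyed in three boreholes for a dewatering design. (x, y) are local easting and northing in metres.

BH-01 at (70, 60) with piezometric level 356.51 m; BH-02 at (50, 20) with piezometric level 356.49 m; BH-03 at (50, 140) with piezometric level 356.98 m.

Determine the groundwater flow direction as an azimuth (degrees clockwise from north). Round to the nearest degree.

With h = a·x + b·y + c and BH-01 as origin, the differences give:
  (-20)·a + (-40)·b = -0.02
  (-20)·a + 80·b = +0.47
Eliminate b (×80 and ×(-40), subtract): -2400·a = 17.200 → a = ∂h/∂x = -0.007167
Back-substitute: b = ∂h/∂y = +0.004083.
Flow direction (−∇h) has components (+0.007167 E, -0.004083 N).
Azimuth = atan2(E, N) = atan2(+0.007167, -0.004083) = 119.7° ≈ 120°.

120°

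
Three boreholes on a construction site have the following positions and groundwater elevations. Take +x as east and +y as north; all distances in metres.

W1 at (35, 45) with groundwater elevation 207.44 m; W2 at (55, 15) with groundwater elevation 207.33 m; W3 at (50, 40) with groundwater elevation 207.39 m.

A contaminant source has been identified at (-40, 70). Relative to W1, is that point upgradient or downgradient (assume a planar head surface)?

With h = a·x + b·y + c and W1 as origin, the differences give:
  20·a + (-30)·b = -0.11
  15·a + (-5)·b = -0.05
Eliminate b (×(-5) and ×(-30), subtract): 350·a = -0.950 → a = ∂h/∂x = -0.002714
Back-substitute: b = ∂h/∂y = +0.001857.
Head at (-40, 70) = 207.44 + (-0.002714)·(-75) + (+0.001857)·(25) = 207.69 m.
That is higher than the 207.44 m at W1, so the point is upgradient.

upgradient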